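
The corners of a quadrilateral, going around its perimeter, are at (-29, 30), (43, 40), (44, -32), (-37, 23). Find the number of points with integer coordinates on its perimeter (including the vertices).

The number of boundary lattice points is Σ gcd(|Δx|,|Δy|) = gcd(72,10) + gcd(1,72) + gcd(81,55) + gcd(8,7) = 2+1+1+1 = 5.

5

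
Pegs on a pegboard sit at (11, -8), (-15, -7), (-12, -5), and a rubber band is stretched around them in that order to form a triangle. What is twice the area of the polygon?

55

By the shoelace formula, twice the signed area is |[11·(-7) − (-15)·(-8)] + [(-15)·(-5) − (-12)·(-7)] + [(-12)·(-8) − 11·(-5)]| = 55, so the area is 27.5.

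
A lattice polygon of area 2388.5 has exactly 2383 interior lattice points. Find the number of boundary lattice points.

Pick's theorem gives A = I + B/2 − 1, so B = 2(A − I + 1) = 2(2388.5 − 2383 + 1) = 13.

13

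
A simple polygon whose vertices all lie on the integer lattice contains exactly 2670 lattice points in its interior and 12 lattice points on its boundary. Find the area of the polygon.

2675

By Pick's theorem, A = I + B/2 − 1 = 2670 + 12/2 − 1 = 2675.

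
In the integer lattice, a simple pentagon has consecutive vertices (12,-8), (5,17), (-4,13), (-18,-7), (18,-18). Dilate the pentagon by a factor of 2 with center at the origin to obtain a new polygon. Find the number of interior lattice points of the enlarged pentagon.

By the shoelace formula, twice the signed area is |[12·17 − 5·(-8)] + [5·13 − (-4)·17] + [(-4)·(-7) − (-18)·13] + [(-18)·(-18) − 18·(-7)] + [18·(-8) − 12·(-18)]| = 1161, so the area is 1161/2.
Along each edge there are gcd(|Δx|,|Δy|)+1 lattice points, so counting each shared vertex once the boundary has gcd(7,25) + gcd(9,4) + gcd(14,20) + gcd(36,11) + gcd(6,10) = 1+1+2+1+2 = 7.
Scaling by 2 multiplies the area by 2² = 4 (so the new area is 2322) and multiplies the boundary lattice-point count by 2, giving 14.
By Pick's theorem, the interior count of the dilated polygon is 2322 − 14/2 + 1 = 2316.

2316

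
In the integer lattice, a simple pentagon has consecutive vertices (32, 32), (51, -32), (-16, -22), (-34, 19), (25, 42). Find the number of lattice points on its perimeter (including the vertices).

5

Along each edge there are gcd(|Δx|,|Δy|)+1 lattice points, so counting each shared vertex once the boundary has gcd(19,64) + gcd(67,10) + gcd(18,41) + gcd(59,23) + gcd(7,10) = 1+1+1+1+1 = 5.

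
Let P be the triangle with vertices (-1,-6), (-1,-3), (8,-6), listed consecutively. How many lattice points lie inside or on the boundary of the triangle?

22

Using the shoelace formula, 2A = |[(-1)·(-3) − (-1)·(-6)] + [(-1)·(-6) − 8·(-3)] + [8·(-6) − (-1)·(-6)]| = 27, so the area is 27/2.
The number of boundary lattice points is Σ gcd(|Δx|,|Δy|) = gcd(0,3) + gcd(9,3) + gcd(9,0) = 3+3+9 = 15.
Pick's theorem gives I = A − B/2 + 1 = 27/2 − 15/2 + 1 = 7, so the closed region contains I + B = 7 + 15 = 22 lattice points.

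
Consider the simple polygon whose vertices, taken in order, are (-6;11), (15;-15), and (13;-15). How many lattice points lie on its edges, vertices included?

4

Summing gcd(|Δx|,|Δy|) over the edges gives the boundary count: gcd(21,26) + gcd(2,0) + gcd(19,26) = 1+2+1 = 4.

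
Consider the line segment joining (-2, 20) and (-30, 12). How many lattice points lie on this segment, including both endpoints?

5

The number of lattice points on a segment between lattice points is gcd(|Δx|,|Δy|) + 1 = gcd(28,8) + 1 = 4 + 1 = 5.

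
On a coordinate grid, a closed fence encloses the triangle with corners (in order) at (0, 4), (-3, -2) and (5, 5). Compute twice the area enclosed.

The shoelace formula gives twice the area as |(0·(-2) − (-3)·4) + ((-3)·5 − 5·(-2)) + (5·4 − 0·5)| = 27, so the area is 27/2.

27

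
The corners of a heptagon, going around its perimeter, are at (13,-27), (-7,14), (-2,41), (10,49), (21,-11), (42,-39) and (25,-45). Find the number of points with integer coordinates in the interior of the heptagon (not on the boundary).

By the shoelace formula, twice the signed area is |[13·14 − (-7)·(-27)] + [(-7)·41 − (-2)·14] + [(-2)·49 − 10·41] + [10·(-11) − 21·49] + [21·(-39) − 42·(-11)] + [42·(-45) − 25·(-39)] + [25·(-27) − 13·(-45)]| = 3275, so the area is 1637.5.
The number of boundary lattice points is Σ gcd(|Δx|,|Δy|) = gcd(20,41) + gcd(5,27) + gcd(12,8) + gcd(11,60) + gcd(21,28) + gcd(17,6) + gcd(12,18) = 1+1+4+1+7+1+6 = 21.
By Pick's theorem A = I + B/2 − 1, so I = 1637.5 − 21/2 + 1 = 1628.

1628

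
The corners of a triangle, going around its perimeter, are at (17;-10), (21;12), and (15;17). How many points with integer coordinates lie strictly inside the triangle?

The shoelace formula gives twice the area as |[17·12 − 21·(-10)] + [21·17 − 15·12] + [15·(-10) − 17·17]| = 152, so the area is 76.
The number of boundary lattice points is Σ gcd(|Δx|,|Δy|) = gcd(4,22) + gcd(6,5) + gcd(2,27) = 2+1+1 = 4.
Pick's theorem gives I = A − B/2 + 1 = 76 − 4/2 + 1 = 75.

75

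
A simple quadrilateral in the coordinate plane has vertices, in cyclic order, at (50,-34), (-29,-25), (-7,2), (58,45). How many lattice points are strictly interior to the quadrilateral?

3560

By the shoelace formula, twice the signed area is |(50·(-25) − (-29)·(-34)) + ((-29)·2 − (-7)·(-25)) + ((-7)·45 − 58·2) + (58·(-34) − 50·45)| = 7122, so the area is 3561.
The number of boundary lattice points is Σ gcd(|Δx|,|Δy|) = gcd(79,9) + gcd(22,27) + gcd(65,43) + gcd(8,79) = 1+1+1+1 = 4.
Pick's theorem gives I = A − B/2 + 1 = 3561 − 4/2 + 1 = 3560.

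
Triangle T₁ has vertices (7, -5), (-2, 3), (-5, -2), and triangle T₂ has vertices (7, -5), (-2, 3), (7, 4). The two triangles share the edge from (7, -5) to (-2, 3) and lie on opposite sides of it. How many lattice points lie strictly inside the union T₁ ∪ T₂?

69

The union is the simple quadrilateral with vertices (7, -5), (-5, -2), (-2, 3), (7, 4) in order.
By the shoelace formula, twice the signed area is |[7·(-2) − (-5)·(-5)] + [(-5)·3 − (-2)·(-2)] + [(-2)·4 − 7·3] + [7·(-5) − 7·4]| = 150, so the area is 75.
Along each edge there are gcd(|Δx|,|Δy|)+1 lattice points, so counting each shared vertex once the boundary has gcd(12,3) + gcd(3,5) + gcd(9,1) + gcd(0,9) = 3+1+1+9 = 14.
By Pick's theorem I = A − B/2 + 1 = 75 − 14/2 + 1 = 69.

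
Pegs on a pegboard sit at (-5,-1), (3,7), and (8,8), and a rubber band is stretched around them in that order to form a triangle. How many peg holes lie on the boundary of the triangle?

The number of boundary lattice points is Σ gcd(|Δx|,|Δy|) = gcd(8,8) + gcd(5,1) + gcd(13,9) = 8+1+1 = 10.

10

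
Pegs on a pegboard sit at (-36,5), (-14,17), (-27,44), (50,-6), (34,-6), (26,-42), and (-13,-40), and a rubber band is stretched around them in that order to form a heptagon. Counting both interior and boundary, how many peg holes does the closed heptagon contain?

3612

Using the shoelace formula, 2A = |[(-36)·17 − (-14)·5] + [(-14)·44 − (-27)·17] + [(-27)·(-6) − 50·44] + [50·(-6) − 34·(-6)] + [34·(-42) − 26·(-6)] + [26·(-40) − (-13)·(-42)] + [(-13)·5 − (-36)·(-40)]| = 7196, so the area is 3598.
Summing gcd(|Δx|,|Δy|) over the edges gives the boundary count: gcd(22,12) + gcd(13,27) + gcd(77,50) + gcd(16,0) + gcd(8,36) + gcd(39,2) + gcd(23,45) = 2+1+1+16+4+1+1 = 26.
Pick's theorem gives I = A − B/2 + 1 = 3598 − 26/2 + 1 = 3586, so the closed region contains I + B = 3586 + 26 = 3612 lattice points.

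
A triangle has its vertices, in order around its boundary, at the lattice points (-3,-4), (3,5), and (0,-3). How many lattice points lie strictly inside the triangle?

The shoelace formula gives twice the area as |((-3)·5 − 3·(-4)) + (3·(-3) − 0·5) + (0·(-4) − (-3)·(-3))| = 21, so the area is 10.5.
Summing gcd(|Δx|,|Δy|) over the edges gives the boundary count: gcd(6,9) + gcd(3,8) + gcd(3,1) = 3+1+1 = 5.
By Pick's theorem A = I + B/2 − 1, so I = 10.5 − 5/2 + 1 = 9.

9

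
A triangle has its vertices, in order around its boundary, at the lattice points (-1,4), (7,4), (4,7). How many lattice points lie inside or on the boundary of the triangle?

By the shoelace formula, twice the signed area is |((-1)·4 − 7·4) + (7·7 − 4·4) + (4·4 − (-1)·7)| = 24, so the area is 12.
The number of boundary lattice points is Σ gcd(|Δx|,|Δy|) = gcd(8,0) + gcd(3,3) + gcd(5,3) = 8+3+1 = 12.
Pick's theorem gives I = A − B/2 + 1 = 12 − 12/2 + 1 = 7, so the closed region contains I + B = 7 + 12 = 19 lattice points.

19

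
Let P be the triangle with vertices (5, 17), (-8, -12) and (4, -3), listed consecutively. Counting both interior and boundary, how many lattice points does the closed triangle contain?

The shoelace formula gives twice the area as |[5·(-12) − (-8)·17] + [(-8)·(-3) − 4·(-12)] + [4·17 − 5·(-3)]| = 231, so the area is 115.5.
Along each edge there are gcd(|Δx|,|Δy|)+1 lattice points, so counting each shared vertex once the boundary has gcd(13,29) + gcd(12,9) + gcd(1,20) = 1+3+1 = 5.
Pick's theorem gives I = A − B/2 + 1 = 115.5 − 5/2 + 1 = 114, so the closed region contains I + B = 114 + 5 = 119 lattice points.

119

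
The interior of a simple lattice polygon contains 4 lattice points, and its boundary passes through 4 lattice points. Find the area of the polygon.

5

Pick's theorem states A = I + B/2 − 1, so A = 4 + 4/2 − 1 = 5.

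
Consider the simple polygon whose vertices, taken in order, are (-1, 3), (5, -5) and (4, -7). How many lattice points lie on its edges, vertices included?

Along each edge there are gcd(|Δx|,|Δy|)+1 lattice points, so counting each shared vertex once the boundary has gcd(6,8) + gcd(1,2) + gcd(5,10) = 2+1+5 = 8.

8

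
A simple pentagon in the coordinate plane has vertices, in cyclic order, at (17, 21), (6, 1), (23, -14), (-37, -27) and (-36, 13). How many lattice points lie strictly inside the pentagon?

The shoelace formula gives twice the area as |(17·1 − 6·21) + (6·(-14) − 23·1) + (23·(-27) − (-37)·(-14)) + ((-37)·13 − (-36)·(-27)) + ((-36)·21 − 17·13)| = 3785, so the area is 1892.5.
Summing gcd(|Δx|,|Δy|) over the edges gives the boundary count: gcd(11,20) + gcd(17,15) + gcd(60,13) + gcd(1,40) + gcd(53,8) = 1+1+1+1+1 = 5.
By Pick's theorem A = I + B/2 − 1, so I = 1892.5 − 5/2 + 1 = 1891.

1891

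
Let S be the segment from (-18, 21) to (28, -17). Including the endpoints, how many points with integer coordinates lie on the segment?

The number of lattice points on a segment between lattice points is gcd(|Δx|,|Δy|) + 1 = gcd(46,38) + 1 = 2 + 1 = 3.

3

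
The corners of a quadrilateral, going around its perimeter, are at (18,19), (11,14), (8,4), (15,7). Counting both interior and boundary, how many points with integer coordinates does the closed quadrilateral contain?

By the shoelace formula, twice the signed area is |(18·14 − 11·19) + (11·4 − 8·14) + (8·7 − 15·4) + (15·19 − 18·7)| = 130, so the area is 65.
Summing gcd(|Δx|,|Δy|) over the edges gives the boundary count: gcd(7,5) + gcd(3,10) + gcd(7,3) + gcd(3,12) = 1+1+1+3 = 6.
Pick's theorem gives I = A − B/2 + 1 = 65 − 6/2 + 1 = 63, so the closed region contains I + B = 63 + 6 = 69 lattice points.

69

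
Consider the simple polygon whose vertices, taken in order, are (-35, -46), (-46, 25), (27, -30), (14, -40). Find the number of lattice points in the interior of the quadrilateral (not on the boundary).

Using the shoelace formula, 2A = |((-35)·25 − (-46)·(-46)) + ((-46)·(-30) − 27·25) + (27·(-40) − 14·(-30)) + (14·(-46) − (-35)·(-40))| = 4990, so the area is 2495.
The number of boundary lattice points is Σ gcd(|Δx|,|Δy|) = gcd(11,71) + gcd(73,55) + gcd(13,10) + gcd(49,6) = 1+1+1+1 = 4.
By Pick's theorem A = I + B/2 − 1, so I = 2495 − 4/2 + 1 = 2494.

2494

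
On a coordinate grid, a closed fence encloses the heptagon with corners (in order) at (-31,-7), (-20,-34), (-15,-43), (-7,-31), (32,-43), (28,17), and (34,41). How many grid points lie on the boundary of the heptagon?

20

Summing gcd(|Δx|,|Δy|) over the edges gives the boundary count: gcd(11,27) + gcd(5,9) + gcd(8,12) + gcd(39,12) + gcd(4,60) + gcd(6,24) + gcd(65,48) = 1+1+4+3+4+6+1 = 20.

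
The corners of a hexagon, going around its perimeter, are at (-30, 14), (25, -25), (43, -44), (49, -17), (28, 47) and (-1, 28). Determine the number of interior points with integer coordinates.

Using the shoelace formula, 2A = |((-30)·(-25) − 25·14) + (25·(-44) − 43·(-25)) + (43·(-17) − 49·(-44)) + (49·47 − 28·(-17)) + (28·28 − (-1)·47) + ((-1)·14 − (-30)·28)| = 6236, so the area is 3118.
Summing gcd(|Δx|,|Δy|) over the edges gives the boundary count: gcd(55,39) + gcd(18,19) + gcd(6,27) + gcd(21,64) + gcd(29,19) + gcd(29,14) = 1+1+3+1+1+1 = 8.
Pick's theorem gives I = A − B/2 + 1 = 3118 − 8/2 + 1 = 3115.

3115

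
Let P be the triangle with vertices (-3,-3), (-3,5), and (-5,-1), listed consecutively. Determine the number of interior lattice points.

Using the shoelace formula, 2A = |[(-3)·5 − (-3)·(-3)] + [(-3)·(-1) − (-5)·5] + [(-5)·(-3) − (-3)·(-1)]| = 16, so the area is 8.
Summing gcd(|Δx|,|Δy|) over the edges gives the boundary count: gcd(0,8) + gcd(2,6) + gcd(2,2) = 8+2+2 = 12.
By Pick's theorem A = I + B/2 − 1, so I = 8 − 12/2 + 1 = 3.

3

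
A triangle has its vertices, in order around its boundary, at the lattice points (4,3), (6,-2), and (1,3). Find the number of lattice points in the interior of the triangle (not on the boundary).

4

The shoelace formula gives twice the area as |(4·(-2) − 6·3) + (6·3 − 1·(-2)) + (1·3 − 4·3)| = 15, so the area is 15/2.
The number of boundary lattice points is Σ gcd(|Δx|,|Δy|) = gcd(2,5) + gcd(5,5) + gcd(3,0) = 1+5+3 = 9.
Pick's theorem gives I = A − B/2 + 1 = 15/2 − 9/2 + 1 = 4.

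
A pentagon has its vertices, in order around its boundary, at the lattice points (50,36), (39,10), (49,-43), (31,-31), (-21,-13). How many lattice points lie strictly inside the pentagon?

2204

Using the shoelace formula, 2A = |(50·10 − 39·36) + (39·(-43) − 49·10) + (49·(-31) − 31·(-43)) + (31·(-13) − (-21)·(-31)) + ((-21)·36 − 50·(-13))| = 4417, so the area is 4417/2.
Along each edge there are gcd(|Δx|,|Δy|)+1 lattice points, so counting each shared vertex once the boundary has gcd(11,26) + gcd(10,53) + gcd(18,12) + gcd(52,18) + gcd(71,49) = 1+1+6+2+1 = 11.
By Pick's theorem A = I + B/2 − 1, so I = 4417/2 − 11/2 + 1 = 2204.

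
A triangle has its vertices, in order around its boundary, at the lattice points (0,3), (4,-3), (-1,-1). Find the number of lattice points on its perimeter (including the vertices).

4

Summing gcd(|Δx|,|Δy|) over the edges gives the boundary count: gcd(4,6) + gcd(5,2) + gcd(1,4) = 2+1+1 = 4.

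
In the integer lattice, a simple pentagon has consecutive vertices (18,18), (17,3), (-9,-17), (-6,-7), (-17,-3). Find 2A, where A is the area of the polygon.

Using the shoelace formula, 2A = |(18·3 − 17·18) + (17·(-17) − (-9)·3) + ((-9)·(-7) − (-6)·(-17)) + ((-6)·(-3) − (-17)·(-7)) + ((-17)·18 − 18·(-3))| = 906, so the area is 453.

906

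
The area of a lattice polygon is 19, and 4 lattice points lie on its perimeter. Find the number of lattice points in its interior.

18

Pick's theorem A = I + B/2 − 1 rearranges to I = A − B/2 + 1 = 19 − 4/2 + 1 = 18.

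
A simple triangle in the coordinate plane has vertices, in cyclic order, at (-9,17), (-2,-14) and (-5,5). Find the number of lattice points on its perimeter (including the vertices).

6

Along each edge there are gcd(|Δx|,|Δy|)+1 lattice points, so counting each shared vertex once the boundary has gcd(7,31) + gcd(3,19) + gcd(4,12) = 1+1+4 = 6.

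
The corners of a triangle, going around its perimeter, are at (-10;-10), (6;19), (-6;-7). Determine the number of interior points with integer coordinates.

By the shoelace formula, twice the signed area is |[(-10)·19 − 6·(-10)] + [6·(-7) − (-6)·19] + [(-6)·(-10) − (-10)·(-7)]| = 68, so the area is 34.
Summing gcd(|Δx|,|Δy|) over the edges gives the boundary count: gcd(16,29) + gcd(12,26) + gcd(4,3) = 1+2+1 = 4.
Pick's theorem gives I = A − B/2 + 1 = 34 − 4/2 + 1 = 33.

33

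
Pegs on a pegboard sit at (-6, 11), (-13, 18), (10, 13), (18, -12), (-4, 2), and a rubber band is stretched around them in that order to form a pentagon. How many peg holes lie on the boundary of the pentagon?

Summing gcd(|Δx|,|Δy|) over the edges gives the boundary count: gcd(7,7) + gcd(23,5) + gcd(8,25) + gcd(22,14) + gcd(2,9) = 7+1+1+2+1 = 12.

12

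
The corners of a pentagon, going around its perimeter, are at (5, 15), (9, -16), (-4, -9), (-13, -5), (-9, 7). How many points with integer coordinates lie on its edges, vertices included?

9

Summing gcd(|Δx|,|Δy|) over the edges gives the boundary count: gcd(4,31) + gcd(13,7) + gcd(9,4) + gcd(4,12) + gcd(14,8) = 1+1+1+4+2 = 9.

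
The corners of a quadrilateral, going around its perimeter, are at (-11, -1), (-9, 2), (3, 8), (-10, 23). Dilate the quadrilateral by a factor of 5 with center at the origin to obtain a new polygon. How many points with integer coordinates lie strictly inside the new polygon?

The shoelace formula gives twice the area as |[(-11)·2 − (-9)·(-1)] + [(-9)·8 − 3·2] + [3·23 − (-10)·8] + [(-10)·(-1) − (-11)·23]| = 303, so the area is 303/2.
The number of boundary lattice points is Σ gcd(|Δx|,|Δy|) = gcd(2,3) + gcd(12,6) + gcd(13,15) + gcd(1,24) = 1+6+1+1 = 9.
Scaling by 5 multiplies the area by 5² = 25 (so the new area is 3787.5) and multiplies the boundary lattice-point count by 5, giving 45.
By Pick's theorem, the interior count of the dilated polygon is 3787.5 − 45/2 + 1 = 3766.

3766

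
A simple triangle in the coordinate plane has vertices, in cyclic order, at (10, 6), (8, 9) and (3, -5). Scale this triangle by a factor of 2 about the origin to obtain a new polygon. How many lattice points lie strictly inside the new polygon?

84

The shoelace formula gives twice the area as |[10·9 − 8·6] + [8·(-5) − 3·9] + [3·6 − 10·(-5)]| = 43, so the area is 43/2.
Summing gcd(|Δx|,|Δy|) over the edges gives the boundary count: gcd(2,3) + gcd(5,14) + gcd(7,11) = 1+1+1 = 3.
Scaling by 2 multiplies the area by 2² = 4 (so the new area is 86) and multiplies the boundary lattice-point count by 2, giving 6.
By Pick's theorem, the interior count of the dilated polygon is 86 − 6/2 + 1 = 84.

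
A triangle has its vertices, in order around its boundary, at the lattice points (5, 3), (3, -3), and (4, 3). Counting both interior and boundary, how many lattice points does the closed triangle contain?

The shoelace formula gives twice the area as |[5·(-3) − 3·3] + [3·3 − 4·(-3)] + [4·3 − 5·3]| = 6, so the area is 3.
Summing gcd(|Δx|,|Δy|) over the edges gives the boundary count: gcd(2,6) + gcd(1,6) + gcd(1,0) = 2+1+1 = 4.
Pick's theorem gives I = A − B/2 + 1 = 3 − 4/2 + 1 = 2, so the closed region contains I + B = 2 + 4 = 6 lattice points.

6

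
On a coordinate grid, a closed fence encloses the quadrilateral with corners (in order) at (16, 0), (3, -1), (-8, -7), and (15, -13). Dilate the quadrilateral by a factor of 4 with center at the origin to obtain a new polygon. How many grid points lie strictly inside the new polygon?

Using the shoelace formula, 2A = |(16·(-1) − 3·0) + (3·(-7) − (-8)·(-1)) + ((-8)·(-13) − 15·(-7)) + (15·0 − 16·(-13))| = 372, so the area is 186.
Summing gcd(|Δx|,|Δy|) over the edges gives the boundary count: gcd(13,1) + gcd(11,6) + gcd(23,6) + gcd(1,13) = 1+1+1+1 = 4.
Scaling by 4 multiplies the area by 4² = 16 (so the new area is 2976) and multiplies the boundary lattice-point count by 4, giving 16.
By Pick's theorem, the interior count of the dilated polygon is 2976 − 16/2 + 1 = 2969.

2969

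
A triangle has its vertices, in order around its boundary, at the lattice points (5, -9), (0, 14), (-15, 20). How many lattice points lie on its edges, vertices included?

5

Along each edge there are gcd(|Δx|,|Δy|)+1 lattice points, so counting each shared vertex once the boundary has gcd(5,23) + gcd(15,6) + gcd(20,29) = 1+3+1 = 5.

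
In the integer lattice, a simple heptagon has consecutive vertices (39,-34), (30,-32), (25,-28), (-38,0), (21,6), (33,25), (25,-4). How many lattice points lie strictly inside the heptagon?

The shoelace formula gives twice the area as |[39·(-32) − 30·(-34)] + [30·(-28) − 25·(-32)] + [25·0 − (-38)·(-28)] + [(-38)·6 − 21·0] + [21·25 − 33·6] + [33·(-4) − 25·25] + [25·(-34) − 39·(-4)]| = 2684, so the area is 1342.
Along each edge there are gcd(|Δx|,|Δy|)+1 lattice points, so counting each shared vertex once the boundary has gcd(9,2) + gcd(5,4) + gcd(63,28) + gcd(59,6) + gcd(12,19) + gcd(8,29) + gcd(14,30) = 1+1+7+1+1+1+2 = 14.
Pick's theorem gives I = A − B/2 + 1 = 1342 − 14/2 + 1 = 1336.

1336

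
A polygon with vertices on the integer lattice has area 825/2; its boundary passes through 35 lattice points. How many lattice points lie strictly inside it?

396

Pick's theorem A = I + B/2 − 1 rearranges to I = A − B/2 + 1 = 825/2 − 35/2 + 1 = 396.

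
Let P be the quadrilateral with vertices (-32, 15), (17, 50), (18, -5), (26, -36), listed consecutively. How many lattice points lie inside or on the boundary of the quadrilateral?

2066

By the shoelace formula, twice the signed area is |[(-32)·50 − 17·15] + [17·(-5) − 18·50] + [18·(-36) − 26·(-5)] + [26·15 − (-32)·(-36)]| = 4120, so the area is 2060.
The number of boundary lattice points is Σ gcd(|Δx|,|Δy|) = gcd(49,35) + gcd(1,55) + gcd(8,31) + gcd(58,51) = 7+1+1+1 = 10.
Pick's theorem gives I = A − B/2 + 1 = 2060 − 10/2 + 1 = 2056, so the closed region contains I + B = 2056 + 10 = 2066 lattice points.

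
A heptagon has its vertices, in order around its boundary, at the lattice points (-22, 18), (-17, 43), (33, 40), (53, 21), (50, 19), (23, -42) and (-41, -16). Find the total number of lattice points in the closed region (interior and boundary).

4970

By the shoelace formula, twice the signed area is |((-22)·43 − (-17)·18) + ((-17)·40 − 33·43) + (33·21 − 53·40) + (53·19 − 50·21) + (50·(-42) − 23·19) + (23·(-16) − (-41)·(-42)) + ((-41)·18 − (-22)·(-16))| = 9926, so the area is 4963.
Summing gcd(|Δx|,|Δy|) over the edges gives the boundary count: gcd(5,25) + gcd(50,3) + gcd(20,19) + gcd(3,2) + gcd(27,61) + gcd(64,26) + gcd(19,34) = 5+1+1+1+1+2+1 = 12.
Pick's theorem gives I = A − B/2 + 1 = 4963 − 12/2 + 1 = 4958, so the closed region contains I + B = 4958 + 12 = 4970 lattice points.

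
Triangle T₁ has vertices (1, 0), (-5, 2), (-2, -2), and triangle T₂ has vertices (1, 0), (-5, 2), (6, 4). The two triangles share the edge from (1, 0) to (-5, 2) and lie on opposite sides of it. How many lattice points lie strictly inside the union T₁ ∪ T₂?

25

The union is the simple quadrilateral with vertices (1, 0), (-2, -2), (-5, 2), (6, 4) in order.
The shoelace formula gives twice the area as |(1·(-2) − (-2)·0) + ((-2)·2 − (-5)·(-2)) + ((-5)·4 − 6·2) + (6·0 − 1·4)| = 52, so the area is 26.
Summing gcd(|Δx|,|Δy|) over the edges gives the boundary count: gcd(3,2) + gcd(3,4) + gcd(11,2) + gcd(5,4) = 1+1+1+1 = 4.
By Pick's theorem I = A − B/2 + 1 = 26 − 4/2 + 1 = 25.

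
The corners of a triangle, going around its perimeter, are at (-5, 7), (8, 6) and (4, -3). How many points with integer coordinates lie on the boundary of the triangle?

Along each edge there are gcd(|Δx|,|Δy|)+1 lattice points, so counting each shared vertex once the boundary has gcd(13,1) + gcd(4,9) + gcd(9,10) = 1+1+1 = 3.

3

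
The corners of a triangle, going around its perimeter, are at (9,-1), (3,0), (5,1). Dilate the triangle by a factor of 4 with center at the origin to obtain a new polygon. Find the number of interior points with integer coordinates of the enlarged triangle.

The shoelace formula gives twice the area as |(9·0 − 3·(-1)) + (3·1 − 5·0) + (5·(-1) − 9·1)| = 8, so the area is 4.
Summing gcd(|Δx|,|Δy|) over the edges gives the boundary count: gcd(6,1) + gcd(2,1) + gcd(4,2) = 1+1+2 = 4.
Scaling by 4 multiplies the area by 4² = 16 (so the new area is 64) and multiplies the boundary lattice-point count by 4, giving 16.
By Pick's theorem, the interior count of the dilated polygon is 64 − 16/2 + 1 = 57.

57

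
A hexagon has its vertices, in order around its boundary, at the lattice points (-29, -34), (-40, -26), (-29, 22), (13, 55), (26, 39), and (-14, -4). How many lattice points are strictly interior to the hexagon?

2111

Using the shoelace formula, 2A = |[(-29)·(-26) − (-40)·(-34)] + [(-40)·22 − (-29)·(-26)] + [(-29)·55 − 13·22] + [13·39 − 26·55] + [26·(-4) − (-14)·39] + [(-14)·(-34) − (-29)·(-4)]| = 4242, so the area is 2121.
The number of boundary lattice points is Σ gcd(|Δx|,|Δy|) = gcd(11,8) + gcd(11,48) + gcd(42,33) + gcd(13,16) + gcd(40,43) + gcd(15,30) = 1+1+3+1+1+15 = 22.
By Pick's theorem A = I + B/2 − 1, so I = 2121 − 22/2 + 1 = 2111.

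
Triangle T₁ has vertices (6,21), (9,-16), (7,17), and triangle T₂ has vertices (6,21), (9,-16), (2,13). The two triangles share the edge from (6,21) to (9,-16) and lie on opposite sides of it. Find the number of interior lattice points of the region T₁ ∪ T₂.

96

The union is the simple quadrilateral with vertices (6,21), (7,17), (9,-16), (2,13) in order.
The shoelace formula gives twice the area as |(6·17 − 7·21) + (7·(-16) − 9·17) + (9·13 − 2·(-16)) + (2·21 − 6·13)| = 197, so the area is 197/2.
Summing gcd(|Δx|,|Δy|) over the edges gives the boundary count: gcd(1,4) + gcd(2,33) + gcd(7,29) + gcd(4,8) = 1+1+1+4 = 7.
By Pick's theorem I = A − B/2 + 1 = 197/2 − 7/2 + 1 = 96.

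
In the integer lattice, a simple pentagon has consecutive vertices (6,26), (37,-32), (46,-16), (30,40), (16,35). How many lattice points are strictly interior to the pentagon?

By the shoelace formula, twice the signed area is |(6·(-32) − 37·26) + (37·(-16) − 46·(-32)) + (46·40 − 30·(-16)) + (30·35 − 16·40) + (16·26 − 6·35)| = 2662, so the area is 1331.
Summing gcd(|Δx|,|Δy|) over the edges gives the boundary count: gcd(31,58) + gcd(9,16) + gcd(16,56) + gcd(14,5) + gcd(10,9) = 1+1+8+1+1 = 12.
Pick's theorem gives I = A − B/2 + 1 = 1331 − 12/2 + 1 = 1326.

1326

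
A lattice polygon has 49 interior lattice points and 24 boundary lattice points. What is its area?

Pick's theorem states A = I + B/2 − 1, so A = 49 + 24/2 − 1 = 60.

60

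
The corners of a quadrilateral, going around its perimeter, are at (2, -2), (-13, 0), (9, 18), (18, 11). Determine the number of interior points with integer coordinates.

270

By the shoelace formula, twice the signed area is |(2·0 − (-13)·(-2)) + ((-13)·18 − 9·0) + (9·11 − 18·18) + (18·(-2) − 2·11)| = 543, so the area is 543/2.
The number of boundary lattice points is Σ gcd(|Δx|,|Δy|) = gcd(15,2) + gcd(22,18) + gcd(9,7) + gcd(16,13) = 1+2+1+1 = 5.
By Pick's theorem A = I + B/2 − 1, so I = 543/2 − 5/2 + 1 = 270.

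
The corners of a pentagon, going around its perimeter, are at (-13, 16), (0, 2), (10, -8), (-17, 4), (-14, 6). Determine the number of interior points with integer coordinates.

By the shoelace formula, twice the signed area is |[(-13)·2 − 0·16] + [0·(-8) − 10·2] + [10·4 − (-17)·(-8)] + [(-17)·6 − (-14)·4] + [(-14)·16 − (-13)·6]| = 334, so the area is 167.
The number of boundary lattice points is Σ gcd(|Δx|,|Δy|) = gcd(13,14) + gcd(10,10) + gcd(27,12) + gcd(3,2) + gcd(1,10) = 1+10+3+1+1 = 16.
Pick's theorem gives I = A − B/2 + 1 = 167 − 16/2 + 1 = 160.

160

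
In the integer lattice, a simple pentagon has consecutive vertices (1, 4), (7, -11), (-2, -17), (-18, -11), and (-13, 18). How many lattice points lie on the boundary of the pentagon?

Summing gcd(|Δx|,|Δy|) over the edges gives the boundary count: gcd(6,15) + gcd(9,6) + gcd(16,6) + gcd(5,29) + gcd(14,14) = 3+3+2+1+14 = 23.

23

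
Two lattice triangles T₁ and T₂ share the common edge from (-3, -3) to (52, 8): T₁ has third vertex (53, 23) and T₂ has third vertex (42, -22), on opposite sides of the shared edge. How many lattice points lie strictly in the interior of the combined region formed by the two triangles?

The union is the simple quadrilateral with vertices (-3, -3), (53, 23), (52, 8), (42, -22) in order.
Using the shoelace formula, 2A = |[(-3)·23 − 53·(-3)] + [53·8 − 52·23] + [52·(-22) − 42·8] + [42·(-3) − (-3)·(-22)]| = 2354, so the area is 1177.
Along each edge there are gcd(|Δx|,|Δy|)+1 lattice points, so counting each shared vertex once the boundary has gcd(56,26) + gcd(1,15) + gcd(10,30) + gcd(45,19) = 2+1+10+1 = 14.
By Pick's theorem I = A − B/2 + 1 = 1177 − 14/2 + 1 = 1171.

1171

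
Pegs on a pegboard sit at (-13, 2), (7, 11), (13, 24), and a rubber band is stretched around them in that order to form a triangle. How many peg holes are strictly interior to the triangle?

The shoelace formula gives twice the area as |((-13)·11 − 7·2) + (7·24 − 13·11) + (13·2 − (-13)·24)| = 206, so the area is 103.
Summing gcd(|Δx|,|Δy|) over the edges gives the boundary count: gcd(20,9) + gcd(6,13) + gcd(26,22) = 1+1+2 = 4.
By Pick's theorem A = I + B/2 − 1, so I = 103 − 4/2 + 1 = 102.

102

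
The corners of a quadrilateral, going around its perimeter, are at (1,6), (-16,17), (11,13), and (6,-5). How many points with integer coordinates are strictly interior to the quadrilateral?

By the shoelace formula, twice the signed area is |[1·17 − (-16)·6] + [(-16)·13 − 11·17] + [11·(-5) − 6·13] + [6·6 − 1·(-5)]| = 374, so the area is 187.
Along each edge there are gcd(|Δx|,|Δy|)+1 lattice points, so counting each shared vertex once the boundary has gcd(17,11) + gcd(27,4) + gcd(5,18) + gcd(5,11) = 1+1+1+1 = 4.
By Pick's theorem A = I + B/2 − 1, so I = 187 − 4/2 + 1 = 186.

186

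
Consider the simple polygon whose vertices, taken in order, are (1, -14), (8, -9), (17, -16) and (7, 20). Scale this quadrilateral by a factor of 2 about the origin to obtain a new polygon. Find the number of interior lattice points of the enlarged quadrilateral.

919

The shoelace formula gives twice the area as |[1·(-9) − 8·(-14)] + [8·(-16) − 17·(-9)] + [17·20 − 7·(-16)] + [7·(-14) − 1·20]| = 462, so the area is 231.
Along each edge there are gcd(|Δx|,|Δy|)+1 lattice points, so counting each shared vertex once the boundary has gcd(7,5) + gcd(9,7) + gcd(10,36) + gcd(6,34) = 1+1+2+2 = 6.
Scaling by 2 multiplies the area by 2² = 4 (so the new area is 924) and multiplies the boundary lattice-point count by 2, giving 12.
By Pick's theorem, the interior count of the dilated polygon is 924 − 12/2 + 1 = 919.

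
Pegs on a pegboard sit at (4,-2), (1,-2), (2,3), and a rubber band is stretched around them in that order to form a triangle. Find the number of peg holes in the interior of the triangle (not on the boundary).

6

Using the shoelace formula, 2A = |(4·(-2) − 1·(-2)) + (1·3 − 2·(-2)) + (2·(-2) − 4·3)| = 15, so the area is 7.5.
Summing gcd(|Δx|,|Δy|) over the edges gives the boundary count: gcd(3,0) + gcd(1,5) + gcd(2,5) = 3+1+1 = 5.
Pick's theorem gives I = A − B/2 + 1 = 7.5 − 5/2 + 1 = 6.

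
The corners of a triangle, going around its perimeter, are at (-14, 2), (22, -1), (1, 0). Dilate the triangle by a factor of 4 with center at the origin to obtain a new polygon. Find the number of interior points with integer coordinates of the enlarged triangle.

The shoelace formula gives twice the area as |[(-14)·(-1) − 22·2] + [22·0 − 1·(-1)] + [1·2 − (-14)·0]| = 27, so the area is 27/2.
The number of boundary lattice points is Σ gcd(|Δx|,|Δy|) = gcd(36,3) + gcd(21,1) + gcd(15,2) = 3+1+1 = 5.
Scaling by 4 multiplies the area by 4² = 16 (so the new area is 216) and multiplies the boundary lattice-point count by 4, giving 20.
By Pick's theorem, the interior count of the dilated polygon is 216 − 20/2 + 1 = 207.

207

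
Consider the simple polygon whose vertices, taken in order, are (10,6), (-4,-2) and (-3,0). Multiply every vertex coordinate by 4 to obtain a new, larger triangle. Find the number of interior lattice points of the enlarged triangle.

By the shoelace formula, twice the signed area is |[10·(-2) − (-4)·6] + [(-4)·0 − (-3)·(-2)] + [(-3)·6 − 10·0]| = 20, so the area is 10.
Along each edge there are gcd(|Δx|,|Δy|)+1 lattice points, so counting each shared vertex once the boundary has gcd(14,8) + gcd(1,2) + gcd(13,6) = 2+1+1 = 4.
Scaling by 4 multiplies the area by 4² = 16 (so the new area is 160) and multiplies the boundary lattice-point count by 4, giving 16.
By Pick's theorem, the interior count of the dilated polygon is 160 − 16/2 + 1 = 153.

153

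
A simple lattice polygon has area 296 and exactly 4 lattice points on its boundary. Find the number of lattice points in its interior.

295

Pick's theorem A = I + B/2 − 1 rearranges to I = A − B/2 + 1 = 296 − 4/2 + 1 = 295.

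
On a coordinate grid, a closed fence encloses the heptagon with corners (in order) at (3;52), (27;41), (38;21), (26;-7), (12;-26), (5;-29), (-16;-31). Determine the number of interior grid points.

2622

The shoelace formula gives twice the area as |(3·41 − 27·52) + (27·21 − 38·41) + (38·(-7) − 26·21) + (26·(-26) − 12·(-7)) + (12·(-29) − 5·(-26)) + (5·(-31) − (-16)·(-29)) + ((-16)·52 − 3·(-31))| = 5252, so the area is 2626.
Summing gcd(|Δx|,|Δy|) over the edges gives the boundary count: gcd(24,11) + gcd(11,20) + gcd(12,28) + gcd(14,19) + gcd(7,3) + gcd(21,2) + gcd(19,83) = 1+1+4+1+1+1+1 = 10.
Pick's theorem gives I = A − B/2 + 1 = 2626 − 10/2 + 1 = 2622.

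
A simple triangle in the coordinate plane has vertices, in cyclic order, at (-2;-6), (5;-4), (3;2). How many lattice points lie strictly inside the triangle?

22

By the shoelace formula, twice the signed area is |[(-2)·(-4) − 5·(-6)] + [5·2 − 3·(-4)] + [3·(-6) − (-2)·2]| = 46, so the area is 23.
Summing gcd(|Δx|,|Δy|) over the edges gives the boundary count: gcd(7,2) + gcd(2,6) + gcd(5,8) = 1+2+1 = 4.
By Pick's theorem A = I + B/2 − 1, so I = 23 − 4/2 + 1 = 22.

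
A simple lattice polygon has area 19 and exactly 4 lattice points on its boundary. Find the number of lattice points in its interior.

18

From Pick's theorem, I = A − B/2 + 1 = 19 − 4/2 + 1 = 18.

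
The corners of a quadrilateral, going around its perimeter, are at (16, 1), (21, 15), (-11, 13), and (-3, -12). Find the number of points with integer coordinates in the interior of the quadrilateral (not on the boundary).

507

By the shoelace formula, twice the signed area is |(16·15 − 21·1) + (21·13 − (-11)·15) + ((-11)·(-12) − (-3)·13) + ((-3)·1 − 16·(-12))| = 1017, so the area is 508.5.
Along each edge there are gcd(|Δx|,|Δy|)+1 lattice points, so counting each shared vertex once the boundary has gcd(5,14) + gcd(32,2) + gcd(8,25) + gcd(19,13) = 1+2+1+1 = 5.
Pick's theorem gives I = A − B/2 + 1 = 508.5 − 5/2 + 1 = 507.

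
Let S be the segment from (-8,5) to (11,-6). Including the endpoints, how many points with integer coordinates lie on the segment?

2

The number of lattice points on a segment between lattice points is gcd(|Δx|,|Δy|) + 1 = gcd(19,11) + 1 = 1 + 1 = 2.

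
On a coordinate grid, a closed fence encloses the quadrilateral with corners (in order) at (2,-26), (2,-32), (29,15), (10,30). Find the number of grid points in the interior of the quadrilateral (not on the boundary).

666

Using the shoelace formula, 2A = |[2·(-32) − 2·(-26)] + [2·15 − 29·(-32)] + [29·30 − 10·15] + [10·(-26) − 2·30]| = 1346, so the area is 673.
The number of boundary lattice points is Σ gcd(|Δx|,|Δy|) = gcd(0,6) + gcd(27,47) + gcd(19,15) + gcd(8,56) = 6+1+1+8 = 16.
By Pick's theorem A = I + B/2 − 1, so I = 673 − 16/2 + 1 = 666.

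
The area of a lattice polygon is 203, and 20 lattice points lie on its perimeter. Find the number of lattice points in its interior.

From Pick's theorem, I = A − B/2 + 1 = 203 − 20/2 + 1 = 194.

194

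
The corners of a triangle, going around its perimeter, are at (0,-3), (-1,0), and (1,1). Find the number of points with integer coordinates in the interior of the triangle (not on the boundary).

3

Using the shoelace formula, 2A = |(0·0 − (-1)·(-3)) + ((-1)·1 − 1·0) + (1·(-3) − 0·1)| = 7, so the area is 7/2.
Summing gcd(|Δx|,|Δy|) over the edges gives the boundary count: gcd(1,3) + gcd(2,1) + gcd(1,4) = 1+1+1 = 3.
Pick's theorem gives I = A − B/2 + 1 = 7/2 − 3/2 + 1 = 3.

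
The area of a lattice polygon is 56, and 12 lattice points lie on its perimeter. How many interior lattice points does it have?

51

Pick's theorem A = I + B/2 − 1 rearranges to I = A − B/2 + 1 = 56 − 12/2 + 1 = 51.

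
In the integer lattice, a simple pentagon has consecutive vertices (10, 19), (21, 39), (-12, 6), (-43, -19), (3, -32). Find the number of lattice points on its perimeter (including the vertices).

37

The number of boundary lattice points is Σ gcd(|Δx|,|Δy|) = gcd(11,20) + gcd(33,33) + gcd(31,25) + gcd(46,13) + gcd(7,51) = 1+33+1+1+1 = 37.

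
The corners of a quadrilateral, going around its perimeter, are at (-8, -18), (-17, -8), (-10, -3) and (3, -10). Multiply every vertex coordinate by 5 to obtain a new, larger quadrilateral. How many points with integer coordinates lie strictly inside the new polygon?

The shoelace formula gives twice the area as |((-8)·(-8) − (-17)·(-18)) + ((-17)·(-3) − (-10)·(-8)) + ((-10)·(-10) − 3·(-3)) + (3·(-18) − (-8)·(-10))| = 296, so the area is 148.
The number of boundary lattice points is Σ gcd(|Δx|,|Δy|) = gcd(9,10) + gcd(7,5) + gcd(13,7) + gcd(11,8) = 1+1+1+1 = 4.
Scaling by 5 multiplies the area by 5² = 25 (so the new area is 3700) and multiplies the boundary lattice-point count by 5, giving 20.
By Pick's theorem, the interior count of the dilated polygon is 3700 − 20/2 + 1 = 3691.

3691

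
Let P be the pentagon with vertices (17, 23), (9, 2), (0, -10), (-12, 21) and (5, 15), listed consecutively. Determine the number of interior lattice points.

400

The shoelace formula gives twice the area as |(17·2 − 9·23) + (9·(-10) − 0·2) + (0·21 − (-12)·(-10)) + ((-12)·15 − 5·21) + (5·23 − 17·15)| = 808, so the area is 404.
Summing gcd(|Δx|,|Δy|) over the edges gives the boundary count: gcd(8,21) + gcd(9,12) + gcd(12,31) + gcd(17,6) + gcd(12,8) = 1+3+1+1+4 = 10.
By Pick's theorem A = I + B/2 − 1, so I = 404 − 10/2 + 1 = 400.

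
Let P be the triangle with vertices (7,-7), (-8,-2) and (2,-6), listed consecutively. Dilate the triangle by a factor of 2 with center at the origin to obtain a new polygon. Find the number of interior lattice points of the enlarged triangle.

13

Using the shoelace formula, 2A = |[7·(-2) − (-8)·(-7)] + [(-8)·(-6) − 2·(-2)] + [2·(-7) − 7·(-6)]| = 10, so the area is 5.
Along each edge there are gcd(|Δx|,|Δy|)+1 lattice points, so counting each shared vertex once the boundary has gcd(15,5) + gcd(10,4) + gcd(5,1) = 5+2+1 = 8.
Scaling by 2 multiplies the area by 2² = 4 (so the new area is 20) and multiplies the boundary lattice-point count by 2, giving 16.
By Pick's theorem, the interior count of the dilated polygon is 20 − 16/2 + 1 = 13.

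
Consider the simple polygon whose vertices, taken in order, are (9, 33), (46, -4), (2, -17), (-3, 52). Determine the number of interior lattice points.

1402

Using the shoelace formula, 2A = |[9·(-4) − 46·33] + [46·(-17) − 2·(-4)] + [2·52 − (-3)·(-17)] + [(-3)·33 − 9·52]| = 2842, so the area is 1421.
Summing gcd(|Δx|,|Δy|) over the edges gives the boundary count: gcd(37,37) + gcd(44,13) + gcd(5,69) + gcd(12,19) = 37+1+1+1 = 40.
By Pick's theorem A = I + B/2 − 1, so I = 1421 − 40/2 + 1 = 1402.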